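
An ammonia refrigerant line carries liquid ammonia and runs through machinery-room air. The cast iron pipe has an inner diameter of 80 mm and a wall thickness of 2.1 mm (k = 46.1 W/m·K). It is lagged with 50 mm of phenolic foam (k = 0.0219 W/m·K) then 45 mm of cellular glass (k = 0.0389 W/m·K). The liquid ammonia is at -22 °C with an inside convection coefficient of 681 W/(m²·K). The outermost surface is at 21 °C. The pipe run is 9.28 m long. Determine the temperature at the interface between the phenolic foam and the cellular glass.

Radial resistances (cylindrical: R_cond = ln(r_o/r_i)/(2πkL), R_conv = 1/(h·2πrL)):
R_inner film = 1/(h_i·2πr₁L) = 1/(681×2π×0.04×9.28) = 6.296×10^-4 K/W
R_cast iron pipe wall = ln(42.1/40)/(2π×46.1×9.28) = 1.904×10^-5 K/W
R_phenolic foam = ln(92.1/42.1)/(2π×0.0219×9.28) = 0.613 K/W
R_cellular glass = ln(137.1/92.1)/(2π×0.0389×9.28) = 0.1754 K/W
R_total = 0.7891 K/W
Q = ΔT/R_total = 43/0.7891
Q = 54.5 W
T_interface = T_inner + Q·ΣR(inner→interface) = -22 + 54.5×0.6137

T ≈ 11.4 °C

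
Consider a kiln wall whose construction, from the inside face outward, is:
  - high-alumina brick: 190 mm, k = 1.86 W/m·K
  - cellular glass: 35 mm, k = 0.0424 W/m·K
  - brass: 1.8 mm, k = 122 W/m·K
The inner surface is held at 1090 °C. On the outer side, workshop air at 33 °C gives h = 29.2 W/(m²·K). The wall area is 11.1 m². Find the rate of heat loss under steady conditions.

Q ≈ 12200 W

Series thermal resistances:
R_high-alumina brick = L/(kA) = 0.19/(1.86×11.1) = 0.009203 K/W
R_cellular glass = L/(kA) = 0.035/(0.0424×11.1) = 0.07437 K/W
R_brass = L/(kA) = 0.0018/(122×11.1) = 1.329×10^-6 K/W
R_outer film = 1/(h_o·A) = 1/(29.2×11.1) = 0.003085 K/W
R_total = 0.08666 K/W
Q = ΔT / R_total = 1057 / 0.08666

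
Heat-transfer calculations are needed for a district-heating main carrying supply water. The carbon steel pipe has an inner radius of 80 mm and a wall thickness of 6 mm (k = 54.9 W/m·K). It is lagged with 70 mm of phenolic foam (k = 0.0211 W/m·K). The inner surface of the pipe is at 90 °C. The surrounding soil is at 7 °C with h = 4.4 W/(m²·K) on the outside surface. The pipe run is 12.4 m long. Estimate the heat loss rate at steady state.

Q ≈ 218 W

Per-layer cylindrical resistances, series-summed:
R_carbon steel pipe wall = ln(86/80)/(2π×54.9×12.4) = 1.691×10^-5 K/W
R_phenolic foam = ln(156/86)/(2π×0.0211×12.4) = 0.3622 K/W
R_outer film = 1/(h_o·2πr_oL) = 1/(4.4×2π×0.156×12.4) = 0.0187 K/W
R_total = 0.381 K/W
Q = ΔT/R_total = 83/0.381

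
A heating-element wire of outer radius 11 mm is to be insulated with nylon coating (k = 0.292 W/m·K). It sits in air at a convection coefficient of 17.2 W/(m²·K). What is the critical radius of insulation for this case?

r_cr ≈ 17 mm

For a cylinder r_cr = k/h = 0.292/17.2
r_cr = 17 mm; since the bare radius (11 mm) is below r_cr, adding a thin layer of insulation will *increase* heat loss.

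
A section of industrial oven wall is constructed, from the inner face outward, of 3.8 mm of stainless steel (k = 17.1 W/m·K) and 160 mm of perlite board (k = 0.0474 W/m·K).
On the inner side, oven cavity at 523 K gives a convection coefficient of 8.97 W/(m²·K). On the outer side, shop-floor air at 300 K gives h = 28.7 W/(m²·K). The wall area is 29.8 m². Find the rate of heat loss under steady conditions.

Treating each layer as a thermal resistance in series:
R_inner film = 1/(h_i·A) = 1/(8.97×29.8) = 0.003741 K/W
R_stainless steel = L/(kA) = 0.0038/(17.1×29.8) = 7.457×10^-6 K/W
R_perlite board = L/(kA) = 0.16/(0.0474×29.8) = 0.1133 K/W
R_outer film = 1/(h_o·A) = 1/(28.7×29.8) = 0.001169 K/W
R_total = 0.1182 K/W
Q = ΔT / R_total = 223 / 0.1182

Q ≈ 1890 W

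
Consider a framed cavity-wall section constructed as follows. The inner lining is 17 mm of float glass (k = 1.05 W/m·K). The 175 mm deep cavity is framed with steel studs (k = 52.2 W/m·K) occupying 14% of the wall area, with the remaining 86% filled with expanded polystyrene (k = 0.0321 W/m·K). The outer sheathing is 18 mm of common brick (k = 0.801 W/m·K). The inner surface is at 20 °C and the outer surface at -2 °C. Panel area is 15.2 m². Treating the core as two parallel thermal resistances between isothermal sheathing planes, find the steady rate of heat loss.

Q ≈ 5350 W

Sheathing layers in series; stud and cavity paths in parallel between them.
R_inner = 0.017/(1.05×15.2) = 0.001065 K/W
R_stud  = 0.175/(52.2×0.14×15.2) = 0.001575 K/W
R_cav   = 0.175/(0.0321×0.86×15.2) = 0.4171 K/W
1/R_core = 1/R_stud + 1/R_cav → R_core = 0.001569 K/W
R_outer = 0.018/(0.801×15.2) = 0.001478 K/W
R_total = 0.004113 K/W
Q = ΔT/R_total = 22/0.004113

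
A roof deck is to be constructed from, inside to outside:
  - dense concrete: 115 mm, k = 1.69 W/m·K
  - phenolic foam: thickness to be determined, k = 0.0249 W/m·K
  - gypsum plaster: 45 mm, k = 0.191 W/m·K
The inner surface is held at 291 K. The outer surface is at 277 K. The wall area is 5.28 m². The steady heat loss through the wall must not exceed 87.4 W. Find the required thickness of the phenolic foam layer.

L ≈ 13.5 mm

Model the wall as resistances in series:
R_dense concrete = L/(kA) = 0.115/(1.69×5.28) = 0.01289 K/W
R_gypsum plaster = L/(kA) = 0.045/(0.191×5.28) = 0.04462 K/W
Sum of the known resistances R_other = 0.05751 K/W
Required total resistance R_tot = ΔT/Q_allow = 14/87.4 = 0.1602 K/W
R_phenolic foam = R_tot − R_other = 0.1027 K/W
L = R·k·A = 0.1027×0.0249×5.28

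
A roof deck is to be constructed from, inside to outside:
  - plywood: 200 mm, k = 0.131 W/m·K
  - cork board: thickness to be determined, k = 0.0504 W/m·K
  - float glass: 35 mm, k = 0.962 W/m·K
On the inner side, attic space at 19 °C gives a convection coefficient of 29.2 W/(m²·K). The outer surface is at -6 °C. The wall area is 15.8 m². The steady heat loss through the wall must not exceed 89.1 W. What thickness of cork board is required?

Using the resistance-network approach (series):
R_inner film = 1/(h_i·A) = 1/(29.2×15.8) = 0.002168 K/W
R_plywood = L/(kA) = 0.2/(0.131×15.8) = 0.09663 K/W
R_float glass = L/(kA) = 0.035/(0.962×15.8) = 0.002303 K/W
Sum of the known resistances R_other = 0.1011 K/W
Required total resistance R_tot = ΔT/Q_allow = 25/89.1 = 0.2806 K/W
R_cork board = R_tot − R_other = 0.1795 K/W
L = R·k·A = 0.1795×0.0504×15.8

L ≈ 143 mm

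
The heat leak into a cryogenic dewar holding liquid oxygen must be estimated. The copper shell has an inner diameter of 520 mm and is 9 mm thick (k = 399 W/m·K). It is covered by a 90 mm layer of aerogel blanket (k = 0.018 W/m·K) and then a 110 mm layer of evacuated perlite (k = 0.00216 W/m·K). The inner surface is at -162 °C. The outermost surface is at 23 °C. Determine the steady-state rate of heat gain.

For a spherical shell R = (1/r₁ − 1/r₂)/(4πk); film R = 1/(h·4πr²). In series:
R_copper shell = (1/0.26 − 1/0.269)/(4π×399) = 2.566×10^-5 K/W
R_aerogel blanket = (1/0.269 − 1/0.359)/(4π×0.018) = 4.12 K/W
R_evacuated perlite = (1/0.359 − 1/0.469)/(4π×0.00216) = 24.07 K/W
R_total = 28.19 K/W
Q = ΔT/R_total = 185/28.19

Q ≈ 6.56 W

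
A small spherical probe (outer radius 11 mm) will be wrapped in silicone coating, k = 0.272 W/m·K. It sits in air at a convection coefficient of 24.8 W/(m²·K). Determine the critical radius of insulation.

For a sphere r_cr = 2k/h = 2×0.272/24.8
r_cr = 21.9 mm; since the bare radius (11 mm) is below r_cr, adding a thin layer of insulation will *increase* heat loss.

r_cr ≈ 21.9 mm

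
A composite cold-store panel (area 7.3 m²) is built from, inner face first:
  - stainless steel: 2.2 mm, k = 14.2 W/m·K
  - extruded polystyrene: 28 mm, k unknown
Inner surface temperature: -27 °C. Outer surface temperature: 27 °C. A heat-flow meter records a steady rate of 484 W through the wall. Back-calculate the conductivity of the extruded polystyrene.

Model the wall as resistances in series:
R_stainless steel = L/(kA) = 0.0022/(14.2×7.3) = 2.122×10^-5 K/W
Sum of known resistances R_other = 2.122×10^-5 K/W
Total R = ΔT/Q = 54/484 = 0.1116 K/W
R_extruded polystyrene = R_total − R_other = 0.1115 K/W
k = L/(R·A) = 0.028/(0.1115×7.3)

k ≈ 0.0344 W/(m·K)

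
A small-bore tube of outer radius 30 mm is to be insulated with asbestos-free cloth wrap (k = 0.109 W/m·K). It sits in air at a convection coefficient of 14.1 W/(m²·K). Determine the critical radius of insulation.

For a cylinder r_cr = k/h = 0.109/14.1
r_cr = 7.73 mm; since the bare radius (30 mm) is above r_cr, any added insulation will reduce heat loss.

r_cr ≈ 7.73 mm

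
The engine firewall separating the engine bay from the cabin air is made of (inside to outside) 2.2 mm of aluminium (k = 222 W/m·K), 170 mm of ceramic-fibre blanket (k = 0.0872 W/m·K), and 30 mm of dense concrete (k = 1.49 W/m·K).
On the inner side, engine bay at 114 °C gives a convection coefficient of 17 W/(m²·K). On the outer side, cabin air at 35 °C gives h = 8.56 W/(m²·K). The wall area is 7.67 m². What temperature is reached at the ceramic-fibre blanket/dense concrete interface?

T ≈ 40 °C

Using the resistance-network approach (series):
R_inner film = 1/(h_i·A) = 1/(17×7.67) = 0.007669 K/W
R_aluminium = L/(kA) = 0.0022/(222×7.67) = 1.292×10^-6 K/W
R_ceramic-fibre blanket = L/(kA) = 0.17/(0.0872×7.67) = 0.2542 K/W
R_dense concrete = L/(kA) = 0.03/(1.49×7.67) = 0.002625 K/W
R_outer film = 1/(h_o·A) = 1/(8.56×7.67) = 0.01523 K/W
R_total = 0.2797 K/W;  Q = ΔT/R_total = 79/0.2797 = 282.4 W
T_interface = T_inner − Q·ΣR(inner→interface) = 114 − 282×0.2618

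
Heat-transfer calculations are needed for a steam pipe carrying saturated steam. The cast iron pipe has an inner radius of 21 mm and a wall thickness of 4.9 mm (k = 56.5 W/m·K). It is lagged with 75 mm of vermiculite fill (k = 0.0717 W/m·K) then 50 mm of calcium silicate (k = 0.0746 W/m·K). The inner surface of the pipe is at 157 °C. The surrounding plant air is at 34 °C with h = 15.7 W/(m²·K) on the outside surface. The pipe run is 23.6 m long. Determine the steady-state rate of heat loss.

Per-layer cylindrical resistances, series-summed:
R_cast iron pipe wall = ln(25.9/21)/(2π×56.5×23.6) = 2.503×10^-5 K/W
R_vermiculite fill = ln(100.9/25.9)/(2π×0.0717×23.6) = 0.1279 K/W
R_calcium silicate = ln(150.9/100.9)/(2π×0.0746×23.6) = 0.03638 K/W
R_outer film = 1/(h_o·2πr_oL) = 1/(15.7×2π×0.1509×23.6) = 0.002847 K/W
R_total = 0.1672 K/W
Q = ΔT/R_total = 123/0.1672

Q ≈ 736 W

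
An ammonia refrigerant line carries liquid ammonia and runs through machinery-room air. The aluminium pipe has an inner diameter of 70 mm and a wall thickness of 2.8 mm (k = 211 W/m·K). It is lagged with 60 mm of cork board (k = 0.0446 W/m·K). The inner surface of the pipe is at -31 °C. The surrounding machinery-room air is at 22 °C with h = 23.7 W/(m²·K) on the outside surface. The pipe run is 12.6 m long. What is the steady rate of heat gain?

Cylindrical conduction, so R = ln(r₂/r₁)/(2πkL) per layer, in series:
R_aluminium pipe wall = ln(37.8/35)/(2π×211×12.6) = 4.607×10^-6 K/W
R_cork board = ln(97.8/37.8)/(2π×0.0446×12.6) = 0.2692 K/W
R_outer film = 1/(h_o·2πr_oL) = 1/(23.7×2π×0.0978×12.6) = 0.00545 K/W
R_total = 0.2747 K/W
Q = ΔT/R_total = 53/0.2747

Q ≈ 193 W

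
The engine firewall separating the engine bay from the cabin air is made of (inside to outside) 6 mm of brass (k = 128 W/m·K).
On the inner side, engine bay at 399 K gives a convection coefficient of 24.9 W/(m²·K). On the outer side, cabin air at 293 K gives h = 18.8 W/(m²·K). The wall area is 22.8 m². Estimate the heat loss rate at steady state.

Q ≈ 25900 W

Treating each layer as a thermal resistance in series:
R_inner film = 1/(h_i·A) = 1/(24.9×22.8) = 0.001761 K/W
R_brass = L/(kA) = 0.006/(128×22.8) = 2.056×10^-6 K/W
R_outer film = 1/(h_o·A) = 1/(18.8×22.8) = 0.002333 K/W
R_total = 0.004096 K/W
Q = ΔT / R_total = 106 / 0.004096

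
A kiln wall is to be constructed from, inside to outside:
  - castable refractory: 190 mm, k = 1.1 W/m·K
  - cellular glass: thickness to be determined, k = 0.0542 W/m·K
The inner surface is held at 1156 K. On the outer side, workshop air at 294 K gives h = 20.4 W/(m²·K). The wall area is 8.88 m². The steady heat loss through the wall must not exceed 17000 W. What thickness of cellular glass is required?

Using the resistance-network approach (series):
R_castable refractory = L/(kA) = 0.19/(1.1×8.88) = 0.01945 K/W
R_outer film = 1/(h_o·A) = 1/(20.4×8.88) = 0.00552 K/W
Sum of the known resistances R_other = 0.02497 K/W
Required total resistance R_tot = ΔT/Q_allow = 862/17000 = 0.05071 K/W
R_cellular glass = R_tot − R_other = 0.02573 K/W
L = R·k·A = 0.02573×0.0542×8.88

L ≈ 12.4 mm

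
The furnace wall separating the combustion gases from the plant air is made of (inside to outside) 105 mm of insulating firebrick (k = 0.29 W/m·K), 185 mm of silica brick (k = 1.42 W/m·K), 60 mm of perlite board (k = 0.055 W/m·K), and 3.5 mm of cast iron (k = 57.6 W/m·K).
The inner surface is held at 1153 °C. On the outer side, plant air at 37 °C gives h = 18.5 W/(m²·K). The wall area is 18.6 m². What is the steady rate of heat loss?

Series thermal resistances:
R_insulating firebrick = L/(kA) = 0.105/(0.29×18.6) = 0.01947 K/W
R_silica brick = L/(kA) = 0.185/(1.42×18.6) = 0.007004 K/W
R_perlite board = L/(kA) = 0.06/(0.055×18.6) = 0.05865 K/W
R_cast iron = L/(kA) = 0.0035/(57.6×18.6) = 3.267×10^-6 K/W
R_outer film = 1/(h_o·A) = 1/(18.5×18.6) = 0.002906 K/W
R_total = 0.08803 K/W
Q = ΔT / R_total = 1116 / 0.08803

Q ≈ 12700 W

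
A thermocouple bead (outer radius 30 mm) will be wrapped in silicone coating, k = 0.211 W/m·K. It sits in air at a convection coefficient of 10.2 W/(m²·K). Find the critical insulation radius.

For a sphere r_cr = 2k/h = 2×0.211/10.2
r_cr = 41.4 mm; since the bare radius (30 mm) is below r_cr, adding a thin layer of insulation will *increase* heat loss.

r_cr ≈ 41.4 mm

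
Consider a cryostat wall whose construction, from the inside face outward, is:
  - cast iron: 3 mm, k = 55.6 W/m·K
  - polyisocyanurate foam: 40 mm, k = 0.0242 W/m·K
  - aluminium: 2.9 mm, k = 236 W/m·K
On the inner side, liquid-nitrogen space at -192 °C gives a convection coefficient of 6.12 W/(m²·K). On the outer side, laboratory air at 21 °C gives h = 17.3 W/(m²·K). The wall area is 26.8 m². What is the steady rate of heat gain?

Thermal resistances in series:
R_inner film = 1/(h_i·A) = 1/(6.12×26.8) = 0.006097 K/W
R_cast iron = L/(kA) = 0.003/(55.6×26.8) = 2.013×10^-6 K/W
R_polyisocyanurate foam = L/(kA) = 0.04/(0.0242×26.8) = 0.06168 K/W
R_aluminium = L/(kA) = 0.0029/(236×26.8) = 4.585×10^-7 K/W
R_outer film = 1/(h_o·A) = 1/(17.3×26.8) = 0.002157 K/W
R_total = 0.06993 K/W
Q = ΔT / R_total = 213 / 0.06993

Q ≈ 3050 W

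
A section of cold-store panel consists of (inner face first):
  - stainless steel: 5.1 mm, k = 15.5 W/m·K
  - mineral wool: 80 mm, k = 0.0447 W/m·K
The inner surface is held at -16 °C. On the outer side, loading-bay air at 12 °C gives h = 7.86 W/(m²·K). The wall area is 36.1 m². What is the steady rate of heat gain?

Q ≈ 527 W

Model the wall as resistances in series:
R_stainless steel = L/(kA) = 0.0051/(15.5×36.1) = 9.114×10^-6 K/W
R_mineral wool = L/(kA) = 0.08/(0.0447×36.1) = 0.04958 K/W
R_outer film = 1/(h_o·A) = 1/(7.86×36.1) = 0.003524 K/W
R_total = 0.05311 K/W
Q = ΔT / R_total = 28 / 0.05311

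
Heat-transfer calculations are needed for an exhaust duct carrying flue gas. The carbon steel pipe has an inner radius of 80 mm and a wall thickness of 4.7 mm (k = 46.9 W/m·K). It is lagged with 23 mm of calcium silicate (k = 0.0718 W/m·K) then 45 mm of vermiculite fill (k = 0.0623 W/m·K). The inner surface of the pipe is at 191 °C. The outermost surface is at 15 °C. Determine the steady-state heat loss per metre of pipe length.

q′ ≈ 124 W/m

Radial resistances (cylindrical: R_cond = ln(r_o/r_i)/(2πkL), R_conv = 1/(h·2πrL)):
R_carbon steel pipe wall = ln(84.7/80)/(2π×46.9×1) = 1.937×10^-4 K/W
R_calcium silicate = ln(107.7/84.7)/(2π×0.0718×1) = 0.5325 K/W
R_vermiculite fill = ln(152.7/107.7)/(2π×0.0623×1) = 0.8919 K/W
R_total = 1.425 K/W
Q = ΔT/R_total = 176/1.425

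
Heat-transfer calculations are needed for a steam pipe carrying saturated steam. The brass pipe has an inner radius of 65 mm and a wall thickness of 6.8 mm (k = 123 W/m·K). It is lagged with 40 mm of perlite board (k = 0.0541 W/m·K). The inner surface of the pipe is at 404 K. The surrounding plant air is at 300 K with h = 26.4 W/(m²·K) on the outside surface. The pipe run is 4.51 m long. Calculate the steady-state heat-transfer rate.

Cylindrical conduction, so R = ln(r₂/r₁)/(2πkL) per layer, in series:
R_brass pipe wall = ln(71.8/65)/(2π×123×4.51) = 2.855×10^-5 K/W
R_perlite board = ln(111.8/71.8)/(2π×0.0541×4.51) = 0.2889 K/W
R_outer film = 1/(h_o·2πr_oL) = 1/(26.4×2π×0.1118×4.51) = 0.01196 K/W
R_total = 0.3008 K/W
Q = ΔT/R_total = 104/0.3008

Q ≈ 346 W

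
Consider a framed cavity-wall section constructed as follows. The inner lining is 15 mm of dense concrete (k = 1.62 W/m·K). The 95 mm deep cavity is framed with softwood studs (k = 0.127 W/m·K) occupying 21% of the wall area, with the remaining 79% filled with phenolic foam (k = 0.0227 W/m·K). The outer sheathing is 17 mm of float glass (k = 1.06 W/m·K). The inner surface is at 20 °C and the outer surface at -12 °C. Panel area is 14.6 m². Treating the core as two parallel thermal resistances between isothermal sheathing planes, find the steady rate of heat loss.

Q ≈ 217 W

Sheathing layers in series; stud and cavity paths in parallel between them.
R_inner = 0.015/(1.62×14.6) = 6.342×10^-4 K/W
R_stud  = 0.095/(0.127×0.21×14.6) = 0.244 K/W
R_cav   = 0.095/(0.0227×0.79×14.6) = 0.3628 K/W
1/R_core = 1/R_stud + 1/R_cav → R_core = 0.1459 K/W
R_outer = 0.017/(1.06×14.6) = 0.001098 K/W
R_total = 0.1476 K/W
Q = ΔT/R_total = 32/0.1476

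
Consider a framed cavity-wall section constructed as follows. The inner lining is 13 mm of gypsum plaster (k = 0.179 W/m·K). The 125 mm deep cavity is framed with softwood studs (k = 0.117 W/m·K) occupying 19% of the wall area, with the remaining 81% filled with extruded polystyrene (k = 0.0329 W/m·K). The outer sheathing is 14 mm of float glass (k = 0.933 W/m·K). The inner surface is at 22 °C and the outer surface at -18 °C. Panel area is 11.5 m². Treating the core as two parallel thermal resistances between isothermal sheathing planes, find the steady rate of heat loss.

Sheathing layers in series; stud and cavity paths in parallel between them.
R_inner = 0.013/(0.179×11.5) = 0.006315 K/W
R_stud  = 0.125/(0.117×0.19×11.5) = 0.489 K/W
R_cav   = 0.125/(0.0329×0.81×11.5) = 0.4079 K/W
1/R_core = 1/R_stud + 1/R_cav → R_core = 0.2224 K/W
R_outer = 0.014/(0.933×11.5) = 0.001305 K/W
R_total = 0.23 K/W
Q = ΔT/R_total = 40/0.23

Q ≈ 174 W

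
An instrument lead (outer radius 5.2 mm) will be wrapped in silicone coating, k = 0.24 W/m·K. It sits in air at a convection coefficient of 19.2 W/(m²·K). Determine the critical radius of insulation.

r_cr ≈ 12.5 mm

For a cylinder r_cr = k/h = 0.24/19.2
r_cr = 12.5 mm; since the bare radius (5.2 mm) is below r_cr, adding a thin layer of insulation will *increase* heat loss.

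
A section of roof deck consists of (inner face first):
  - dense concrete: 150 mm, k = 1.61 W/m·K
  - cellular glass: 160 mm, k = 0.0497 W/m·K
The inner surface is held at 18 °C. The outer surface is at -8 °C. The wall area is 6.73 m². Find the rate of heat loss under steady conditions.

Q ≈ 52.8 W

Model the wall as resistances in series:
R_dense concrete = L/(kA) = 0.15/(1.61×6.73) = 0.01384 K/W
R_cellular glass = L/(kA) = 0.16/(0.0497×6.73) = 0.4784 K/W
R_total = 0.4922 K/W
Q = ΔT / R_total = 26 / 0.4922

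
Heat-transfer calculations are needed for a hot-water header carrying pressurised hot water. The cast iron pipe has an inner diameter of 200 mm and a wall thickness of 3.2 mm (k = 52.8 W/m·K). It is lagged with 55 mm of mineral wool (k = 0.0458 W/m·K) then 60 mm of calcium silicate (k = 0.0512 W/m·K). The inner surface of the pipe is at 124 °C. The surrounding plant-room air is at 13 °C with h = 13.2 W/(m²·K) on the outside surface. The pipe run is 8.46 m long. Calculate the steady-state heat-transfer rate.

For a radial system each layer contributes R = ln(r_out/r_in)/(2πkL); films add R = 1/(hA).
R_cast iron pipe wall = ln(103.2/100)/(2π×52.8×8.46) = 1.122×10^-5 K/W
R_mineral wool = ln(158.2/103.2)/(2π×0.0458×8.46) = 0.1755 K/W
R_calcium silicate = ln(218.2/158.2)/(2π×0.0512×8.46) = 0.1181 K/W
R_outer film = 1/(h_o·2πr_oL) = 1/(13.2×2π×0.2182×8.46) = 0.006532 K/W
R_total = 0.3002 K/W
Q = ΔT/R_total = 111/0.3002

Q ≈ 370 W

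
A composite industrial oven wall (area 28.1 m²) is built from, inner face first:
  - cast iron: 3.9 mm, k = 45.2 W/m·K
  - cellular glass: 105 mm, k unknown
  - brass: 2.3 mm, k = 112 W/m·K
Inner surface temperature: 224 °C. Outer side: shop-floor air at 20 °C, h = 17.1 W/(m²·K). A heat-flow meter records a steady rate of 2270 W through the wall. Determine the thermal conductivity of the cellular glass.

k ≈ 0.0426 W/(m·K)

Using the resistance-network approach (series):
R_cast iron = L/(kA) = 0.0039/(45.2×28.1) = 3.071×10^-6 K/W
R_brass = L/(kA) = 0.0023/(112×28.1) = 7.308×10^-7 K/W
R_outer film = 1/(h_o·A) = 1/(17.1×28.1) = 0.002081 K/W
Sum of known resistances R_other = 0.002085 K/W
Total R = ΔT/Q = 204/2270 = 0.08987 K/W
R_cellular glass = R_total − R_other = 0.08778 K/W
k = L/(R·A) = 0.105/(0.08778×28.1)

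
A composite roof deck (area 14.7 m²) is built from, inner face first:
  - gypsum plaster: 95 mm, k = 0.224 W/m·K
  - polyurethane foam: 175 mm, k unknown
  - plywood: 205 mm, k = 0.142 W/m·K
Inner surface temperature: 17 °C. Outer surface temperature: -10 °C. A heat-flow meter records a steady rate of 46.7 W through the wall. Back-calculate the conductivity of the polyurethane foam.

Model the wall as resistances in series:
R_gypsum plaster = L/(kA) = 0.095/(0.224×14.7) = 0.02885 K/W
R_plywood = L/(kA) = 0.205/(0.142×14.7) = 0.09821 K/W
Sum of known resistances R_other = 0.1271 K/W
Total R = ΔT/Q = 27/46.7 = 0.5782 K/W
R_polyurethane foam = R_total − R_other = 0.4511 K/W
k = L/(R·A) = 0.175/(0.4511×14.7)

k ≈ 0.0264 W/(m·K)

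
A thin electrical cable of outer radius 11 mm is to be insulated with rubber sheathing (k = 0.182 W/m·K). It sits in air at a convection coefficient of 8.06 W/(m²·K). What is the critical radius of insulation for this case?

r_cr ≈ 22.6 mm

For a cylinder r_cr = k/h = 0.182/8.06
r_cr = 22.6 mm; since the bare radius (11 mm) is below r_cr, adding a thin layer of insulation will *increase* heat loss.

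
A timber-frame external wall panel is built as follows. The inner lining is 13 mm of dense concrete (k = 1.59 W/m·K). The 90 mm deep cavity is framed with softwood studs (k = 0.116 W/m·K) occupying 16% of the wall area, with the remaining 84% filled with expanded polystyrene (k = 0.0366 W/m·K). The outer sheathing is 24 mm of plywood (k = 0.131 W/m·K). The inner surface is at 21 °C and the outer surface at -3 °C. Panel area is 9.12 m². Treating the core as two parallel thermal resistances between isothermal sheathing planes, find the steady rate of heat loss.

Q ≈ 109 W

Sheathing layers in series; stud and cavity paths in parallel between them.
R_inner = 0.013/(1.59×9.12) = 8.965×10^-4 K/W
R_stud  = 0.09/(0.116×0.16×9.12) = 0.5317 K/W
R_cav   = 0.09/(0.0366×0.84×9.12) = 0.321 K/W
1/R_core = 1/R_stud + 1/R_cav → R_core = 0.2002 K/W
R_outer = 0.024/(0.131×9.12) = 0.02009 K/W
R_total = 0.2211 K/W
Q = ΔT/R_total = 24/0.2211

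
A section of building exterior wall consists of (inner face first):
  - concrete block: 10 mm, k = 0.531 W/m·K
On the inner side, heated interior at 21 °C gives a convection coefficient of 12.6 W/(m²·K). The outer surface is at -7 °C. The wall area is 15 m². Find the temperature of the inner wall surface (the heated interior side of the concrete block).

T ≈ -1.63 °C

Series thermal resistances:
R_inner film = 1/(h_i·A) = 1/(12.6×15) = 0.005291 K/W
R_concrete block = L/(kA) = 0.01/(0.531×15) = 0.001255 K/W
R_total = 0.006546 K/W;  Q = ΔT/R_total = 28/0.006546 = 4277 W
T_interface = T_inner − Q·ΣR(inner→interface) = 21 − 4280×0.005291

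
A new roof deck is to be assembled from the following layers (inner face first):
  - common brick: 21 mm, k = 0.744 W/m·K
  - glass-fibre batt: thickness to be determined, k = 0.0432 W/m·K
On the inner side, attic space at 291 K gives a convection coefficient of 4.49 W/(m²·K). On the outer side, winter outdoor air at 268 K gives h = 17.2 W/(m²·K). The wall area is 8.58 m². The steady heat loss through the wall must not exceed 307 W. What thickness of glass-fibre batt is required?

Treating each layer as a thermal resistance in series:
R_inner film = 1/(h_i·A) = 1/(4.49×8.58) = 0.02596 K/W
R_common brick = L/(kA) = 0.021/(0.744×8.58) = 0.00329 K/W
R_outer film = 1/(h_o·A) = 1/(17.2×8.58) = 0.006776 K/W
Sum of the known resistances R_other = 0.03602 K/W
Required total resistance R_tot = ΔT/Q_allow = 23/307 = 0.07492 K/W
R_glass-fibre batt = R_tot − R_other = 0.03889 K/W
L = R·k·A = 0.03889×0.0432×8.58

L ≈ 14.4 mm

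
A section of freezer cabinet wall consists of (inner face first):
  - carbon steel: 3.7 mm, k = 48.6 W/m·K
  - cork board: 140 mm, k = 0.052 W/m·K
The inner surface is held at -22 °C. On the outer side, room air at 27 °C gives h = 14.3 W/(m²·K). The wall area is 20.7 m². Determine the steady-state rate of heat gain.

Q ≈ 367 W

Thermal resistances in series:
R_carbon steel = L/(kA) = 0.0037/(48.6×20.7) = 3.678×10^-6 K/W
R_cork board = L/(kA) = 0.14/(0.052×20.7) = 0.1301 K/W
R_outer film = 1/(h_o·A) = 1/(14.3×20.7) = 0.003378 K/W
R_total = 0.1334 K/W
Q = ΔT / R_total = 49 / 0.1334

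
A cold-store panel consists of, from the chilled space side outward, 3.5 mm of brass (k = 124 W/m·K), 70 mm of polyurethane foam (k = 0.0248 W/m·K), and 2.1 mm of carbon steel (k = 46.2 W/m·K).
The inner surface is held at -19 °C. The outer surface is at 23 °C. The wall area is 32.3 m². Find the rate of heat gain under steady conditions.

Q ≈ 481 W

Thermal resistances in series:
R_brass = L/(kA) = 0.0035/(124×32.3) = 8.739×10^-7 K/W
R_polyurethane foam = L/(kA) = 0.07/(0.0248×32.3) = 0.08739 K/W
R_carbon steel = L/(kA) = 0.0021/(46.2×32.3) = 1.407×10^-6 K/W
R_total = 0.08739 K/W
Q = ΔT / R_total = 42 / 0.08739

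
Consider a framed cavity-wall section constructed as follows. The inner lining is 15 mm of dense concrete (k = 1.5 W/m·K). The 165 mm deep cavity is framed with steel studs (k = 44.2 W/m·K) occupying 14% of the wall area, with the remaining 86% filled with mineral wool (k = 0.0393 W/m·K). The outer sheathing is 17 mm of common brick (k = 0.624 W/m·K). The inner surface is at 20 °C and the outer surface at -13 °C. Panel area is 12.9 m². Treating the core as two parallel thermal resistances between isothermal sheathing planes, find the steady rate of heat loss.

Sheathing layers in series; stud and cavity paths in parallel between them.
R_inner = 0.015/(1.5×12.9) = 7.752×10^-4 K/W
R_stud  = 0.165/(44.2×0.14×12.9) = 0.002067 K/W
R_cav   = 0.165/(0.0393×0.86×12.9) = 0.3784 K/W
1/R_core = 1/R_stud + 1/R_cav → R_core = 0.002056 K/W
R_outer = 0.017/(0.624×12.9) = 0.002112 K/W
R_total = 0.004943 K/W
Q = ΔT/R_total = 33/0.004943

Q ≈ 6680 W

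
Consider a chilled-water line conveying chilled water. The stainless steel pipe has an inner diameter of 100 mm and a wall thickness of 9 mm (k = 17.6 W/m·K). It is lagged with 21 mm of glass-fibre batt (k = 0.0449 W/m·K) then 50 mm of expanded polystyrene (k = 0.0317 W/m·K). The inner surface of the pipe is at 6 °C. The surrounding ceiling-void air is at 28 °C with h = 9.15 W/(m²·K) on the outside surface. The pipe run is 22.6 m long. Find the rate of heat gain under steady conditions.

Q ≈ 136 W

Radial resistances (cylindrical: R_cond = ln(r_o/r_i)/(2πkL), R_conv = 1/(h·2πrL)):
R_stainless steel pipe wall = ln(59/50)/(2π×17.6×22.6) = 6.623×10^-5 K/W
R_glass-fibre batt = ln(80/59)/(2π×0.0449×22.6) = 0.04776 K/W
R_expanded polystyrene = ln(130/80)/(2π×0.0317×22.6) = 0.1079 K/W
R_outer film = 1/(h_o·2πr_oL) = 1/(9.15×2π×0.13×22.6) = 0.00592 K/W
R_total = 0.1616 K/W
Q = ΔT/R_total = 22/0.1616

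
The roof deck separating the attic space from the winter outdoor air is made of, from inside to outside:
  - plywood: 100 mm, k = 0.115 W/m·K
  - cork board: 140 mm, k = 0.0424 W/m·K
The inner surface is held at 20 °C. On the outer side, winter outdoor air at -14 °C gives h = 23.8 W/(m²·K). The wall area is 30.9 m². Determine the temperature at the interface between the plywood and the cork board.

Thermal resistances in series:
R_plywood = L/(kA) = 0.1/(0.115×30.9) = 0.02814 K/W
R_cork board = L/(kA) = 0.14/(0.0424×30.9) = 0.1069 K/W
R_outer film = 1/(h_o·A) = 1/(23.8×30.9) = 0.00136 K/W
R_total = 0.1364 K/W;  Q = ΔT/R_total = 34/0.1364 = 249.3 W
T_interface = T_inner − Q·ΣR(inner→interface) = 20 − 249×0.02814

T ≈ 13 °C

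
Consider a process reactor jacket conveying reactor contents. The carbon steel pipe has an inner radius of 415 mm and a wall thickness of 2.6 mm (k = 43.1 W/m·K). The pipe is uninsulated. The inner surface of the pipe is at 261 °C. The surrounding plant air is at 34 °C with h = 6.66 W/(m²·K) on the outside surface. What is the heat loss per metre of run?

q′ ≈ 3970 W/m

Per-layer cylindrical resistances, series-summed:
R_carbon steel pipe wall = ln(417.6/415)/(2π×43.1×1) = 2.306×10^-5 K/W
R_outer film = 1/(h_o·2πr_oL) = 1/(6.66×2π×0.4176×1) = 0.05722 K/W
R_total = 0.05725 K/W
Q = ΔT/R_total = 227/0.05725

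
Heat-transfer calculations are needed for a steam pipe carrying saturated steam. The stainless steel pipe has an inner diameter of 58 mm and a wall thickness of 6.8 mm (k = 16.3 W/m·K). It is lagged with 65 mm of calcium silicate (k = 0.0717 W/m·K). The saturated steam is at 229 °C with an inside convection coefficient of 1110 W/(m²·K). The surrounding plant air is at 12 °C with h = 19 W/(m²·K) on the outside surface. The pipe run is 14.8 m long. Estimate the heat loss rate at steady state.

Q ≈ 1340 W

Cylindrical conduction, so R = ln(r₂/r₁)/(2πkL) per layer, in series:
R_inner film = 1/(h_i·2πr₁L) = 1/(1110×2π×0.029×14.8) = 3.341×10^-4 K/W
R_stainless steel pipe wall = ln(35.8/29)/(2π×16.3×14.8) = 1.39×10^-4 K/W
R_calcium silicate = ln(100.8/35.8)/(2π×0.0717×14.8) = 0.1553 K/W
R_outer film = 1/(h_o·2πr_oL) = 1/(19×2π×0.1008×14.8) = 0.005615 K/W
R_total = 0.1613 K/W
Q = ΔT/R_total = 217/0.1613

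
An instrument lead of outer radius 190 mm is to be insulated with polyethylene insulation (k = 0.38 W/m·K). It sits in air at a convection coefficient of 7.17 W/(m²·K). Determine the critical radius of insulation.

r_cr ≈ 53 mm

For a cylinder r_cr = k/h = 0.38/7.17
r_cr = 53 mm; since the bare radius (190 mm) is above r_cr, any added insulation will reduce heat loss.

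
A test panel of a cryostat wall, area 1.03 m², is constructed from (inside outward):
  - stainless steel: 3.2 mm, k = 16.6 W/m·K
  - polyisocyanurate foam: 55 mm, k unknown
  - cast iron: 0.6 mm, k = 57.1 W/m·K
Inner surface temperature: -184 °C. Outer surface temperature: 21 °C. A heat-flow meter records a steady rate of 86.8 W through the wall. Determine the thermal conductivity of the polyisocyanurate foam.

Series thermal resistances:
R_stainless steel = L/(kA) = 0.0032/(16.6×1.03) = 1.872×10^-4 K/W
R_cast iron = L/(kA) = 0.0006/(57.1×1.03) = 1.02×10^-5 K/W
Sum of known resistances R_other = 1.974×10^-4 K/W
Total R = ΔT/Q = 205/86.8 = 2.362 K/W
R_polyisocyanurate foam = R_total − R_other = 2.362 K/W
k = L/(R·A) = 0.055/(2.362×1.03)

k ≈ 0.0226 W/(m·K)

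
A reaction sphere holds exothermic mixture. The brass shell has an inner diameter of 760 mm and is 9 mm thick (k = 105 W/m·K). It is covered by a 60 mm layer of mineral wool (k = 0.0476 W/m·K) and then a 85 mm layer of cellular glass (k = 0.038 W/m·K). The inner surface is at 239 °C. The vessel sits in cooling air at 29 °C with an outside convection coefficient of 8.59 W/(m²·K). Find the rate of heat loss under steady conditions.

Q ≈ 156 W

Spherical conduction: R = (1/r_in − 1/r_out)/(4πk) per layer; series-sum.
R_brass shell = (1/0.38 − 1/0.389)/(4π×105) = 4.614×10^-5 K/W
R_mineral wool = (1/0.389 − 1/0.449)/(4π×0.0476) = 0.5743 K/W
R_cellular glass = (1/0.449 − 1/0.534)/(4π×0.038) = 0.7424 K/W
R_outer film = 1/(h·4πr_o²) = 1/(8.59×4π×0.534²) = 0.03249 K/W
R_total = 1.349 K/W
Q = ΔT/R_total = 210/1.349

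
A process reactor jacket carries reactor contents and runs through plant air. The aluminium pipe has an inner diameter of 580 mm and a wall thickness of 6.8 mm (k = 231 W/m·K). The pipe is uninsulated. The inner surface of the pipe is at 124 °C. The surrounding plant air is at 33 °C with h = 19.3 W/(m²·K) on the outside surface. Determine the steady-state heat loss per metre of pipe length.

q′ ≈ 3270 W/m

Radial resistances (cylindrical: R_cond = ln(r_o/r_i)/(2πkL), R_conv = 1/(h·2πrL)):
R_aluminium pipe wall = ln(296.8/290)/(2π×231×1) = 1.597×10^-5 K/W
R_outer film = 1/(h_o·2πr_oL) = 1/(19.3×2π×0.2968×1) = 0.02778 K/W
R_total = 0.0278 K/W
Q = ΔT/R_total = 91/0.0278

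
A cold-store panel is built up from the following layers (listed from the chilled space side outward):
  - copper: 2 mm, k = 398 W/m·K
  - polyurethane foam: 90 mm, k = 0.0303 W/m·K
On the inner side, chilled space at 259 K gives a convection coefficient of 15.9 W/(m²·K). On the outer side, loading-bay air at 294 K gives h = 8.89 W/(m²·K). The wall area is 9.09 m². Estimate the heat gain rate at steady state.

Q ≈ 101 W

Using the resistance-network approach (series):
R_inner film = 1/(h_i·A) = 1/(15.9×9.09) = 0.006919 K/W
R_copper = L/(kA) = 0.002/(398×9.09) = 5.528×10^-7 K/W
R_polyurethane foam = L/(kA) = 0.09/(0.0303×9.09) = 0.3268 K/W
R_outer film = 1/(h_o·A) = 1/(8.89×9.09) = 0.01237 K/W
R_total = 0.3461 K/W
Q = ΔT / R_total = 35 / 0.3461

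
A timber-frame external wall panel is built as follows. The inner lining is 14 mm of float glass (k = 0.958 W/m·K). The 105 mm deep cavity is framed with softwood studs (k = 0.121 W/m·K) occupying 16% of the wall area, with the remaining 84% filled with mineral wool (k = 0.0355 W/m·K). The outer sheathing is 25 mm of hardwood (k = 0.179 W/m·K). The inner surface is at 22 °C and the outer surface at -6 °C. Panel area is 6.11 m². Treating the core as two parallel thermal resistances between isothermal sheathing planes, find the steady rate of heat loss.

Q ≈ 74.7 W

Sheathing layers in series; stud and cavity paths in parallel between them.
R_inner = 0.014/(0.958×6.11) = 0.002392 K/W
R_stud  = 0.105/(0.121×0.16×6.11) = 0.8877 K/W
R_cav   = 0.105/(0.0355×0.84×6.11) = 0.5763 K/W
1/R_core = 1/R_stud + 1/R_cav → R_core = 0.3494 K/W
R_outer = 0.025/(0.179×6.11) = 0.02286 K/W
R_total = 0.3747 K/W
Q = ΔT/R_total = 28/0.3747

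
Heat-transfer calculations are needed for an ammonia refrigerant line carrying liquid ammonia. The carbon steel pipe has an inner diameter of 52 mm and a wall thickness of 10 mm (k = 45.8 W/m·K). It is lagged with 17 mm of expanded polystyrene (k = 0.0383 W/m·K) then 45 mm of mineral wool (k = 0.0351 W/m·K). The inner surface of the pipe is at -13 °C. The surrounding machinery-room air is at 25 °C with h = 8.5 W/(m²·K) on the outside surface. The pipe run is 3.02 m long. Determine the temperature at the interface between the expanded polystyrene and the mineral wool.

T ≈ 0.325 °C

Radial resistances (cylindrical: R_cond = ln(r_o/r_i)/(2πkL), R_conv = 1/(h·2πrL)):
R_carbon steel pipe wall = ln(36/26)/(2π×45.8×3.02) = 3.745×10^-4 K/W
R_expanded polystyrene = ln(53/36)/(2π×0.0383×3.02) = 0.5322 K/W
R_mineral wool = ln(98/53)/(2π×0.0351×3.02) = 0.9229 K/W
R_outer film = 1/(h_o·2πr_oL) = 1/(8.5×2π×0.098×3.02) = 0.06327 K/W
R_total = 1.519 K/W
Q = ΔT/R_total = 38/1.519
Q = 25 W
T_interface = T_inner + Q·ΣR(inner→interface) = -13 + 25×0.5326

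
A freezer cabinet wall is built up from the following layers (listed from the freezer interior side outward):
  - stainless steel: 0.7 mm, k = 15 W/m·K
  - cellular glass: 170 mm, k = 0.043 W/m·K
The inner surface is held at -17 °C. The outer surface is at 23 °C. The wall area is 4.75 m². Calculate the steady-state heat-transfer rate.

Treating each layer as a thermal resistance in series:
R_stainless steel = L/(kA) = 0.0007/(15×4.75) = 9.825×10^-6 K/W
R_cellular glass = L/(kA) = 0.17/(0.043×4.75) = 0.8323 K/W
R_total = 0.8323 K/W
Q = ΔT / R_total = 40 / 0.8323

Q ≈ 48.1 W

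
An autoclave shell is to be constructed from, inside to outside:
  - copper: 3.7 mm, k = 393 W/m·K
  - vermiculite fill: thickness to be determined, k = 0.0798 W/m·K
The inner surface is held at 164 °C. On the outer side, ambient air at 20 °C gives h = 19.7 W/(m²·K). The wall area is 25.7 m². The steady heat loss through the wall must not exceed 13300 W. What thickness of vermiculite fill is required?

Model the wall as resistances in series:
R_copper = L/(kA) = 0.0037/(393×25.7) = 3.663×10^-7 K/W
R_outer film = 1/(h_o·A) = 1/(19.7×25.7) = 0.001975 K/W
Sum of the known resistances R_other = 0.001976 K/W
Required total resistance R_tot = ΔT/Q_allow = 144/13300 = 0.01083 K/W
R_vermiculite fill = R_tot − R_other = 0.008852 K/W
L = R·k·A = 0.008852×0.0798×25.7

L ≈ 18.2 mm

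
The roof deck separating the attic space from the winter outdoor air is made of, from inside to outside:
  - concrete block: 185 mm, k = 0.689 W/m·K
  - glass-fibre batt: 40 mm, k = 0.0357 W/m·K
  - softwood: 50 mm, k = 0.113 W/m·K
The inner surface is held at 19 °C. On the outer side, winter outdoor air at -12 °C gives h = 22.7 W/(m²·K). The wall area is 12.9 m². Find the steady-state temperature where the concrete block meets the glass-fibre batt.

T ≈ 14.6 °C

Treating each layer as a thermal resistance in series:
R_concrete block = L/(kA) = 0.185/(0.689×12.9) = 0.02081 K/W
R_glass-fibre batt = L/(kA) = 0.04/(0.0357×12.9) = 0.08686 K/W
R_softwood = L/(kA) = 0.05/(0.113×12.9) = 0.0343 K/W
R_outer film = 1/(h_o·A) = 1/(22.7×12.9) = 0.003415 K/W
R_total = 0.1454 K/W;  Q = ΔT/R_total = 31/0.1454 = 213.2 W
T_interface = T_inner − Q·ΣR(inner→interface) = 19 − 213×0.02081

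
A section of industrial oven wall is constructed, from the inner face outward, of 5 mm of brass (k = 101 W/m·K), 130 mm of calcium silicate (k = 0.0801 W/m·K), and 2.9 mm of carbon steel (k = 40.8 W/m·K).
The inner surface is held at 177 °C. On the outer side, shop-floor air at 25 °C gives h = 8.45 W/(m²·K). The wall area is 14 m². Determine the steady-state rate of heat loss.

Q ≈ 1220 W

Using the resistance-network approach (series):
R_brass = L/(kA) = 0.005/(101×14) = 3.536×10^-6 K/W
R_calcium silicate = L/(kA) = 0.13/(0.0801×14) = 0.1159 K/W
R_carbon steel = L/(kA) = 0.0029/(40.8×14) = 5.077×10^-6 K/W
R_outer film = 1/(h_o·A) = 1/(8.45×14) = 0.008453 K/W
R_total = 0.1244 K/W
Q = ΔT / R_total = 152 / 0.1244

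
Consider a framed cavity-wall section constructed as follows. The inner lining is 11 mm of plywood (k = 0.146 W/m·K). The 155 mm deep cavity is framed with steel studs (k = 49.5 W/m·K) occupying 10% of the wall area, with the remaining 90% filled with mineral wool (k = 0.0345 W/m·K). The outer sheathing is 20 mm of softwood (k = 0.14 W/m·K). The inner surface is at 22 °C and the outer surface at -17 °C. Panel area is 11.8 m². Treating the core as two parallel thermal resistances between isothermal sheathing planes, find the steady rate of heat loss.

Q ≈ 1850 W

Sheathing layers in series; stud and cavity paths in parallel between them.
R_inner = 0.011/(0.146×11.8) = 0.006385 K/W
R_stud  = 0.155/(49.5×0.1×11.8) = 0.002654 K/W
R_cav   = 0.155/(0.0345×0.9×11.8) = 0.423 K/W
1/R_core = 1/R_stud + 1/R_cav → R_core = 0.002637 K/W
R_outer = 0.02/(0.14×11.8) = 0.01211 K/W
R_total = 0.02113 K/W
Q = ΔT/R_total = 39/0.02113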